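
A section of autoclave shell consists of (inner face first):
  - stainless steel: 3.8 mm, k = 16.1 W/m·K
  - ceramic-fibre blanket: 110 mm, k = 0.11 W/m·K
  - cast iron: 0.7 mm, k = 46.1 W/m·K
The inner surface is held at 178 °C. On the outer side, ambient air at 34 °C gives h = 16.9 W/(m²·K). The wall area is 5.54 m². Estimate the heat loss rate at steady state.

Series thermal resistances:
R_stainless steel = L/(kA) = 0.0038/(16.1×5.54) = 4.26×10^-5 K/W
R_ceramic-fibre blanket = L/(kA) = 0.11/(0.11×5.54) = 0.1805 K/W
R_cast iron = L/(kA) = 0.0007/(46.1×5.54) = 2.741×10^-6 K/W
R_outer film = 1/(h_o·A) = 1/(16.9×5.54) = 0.01068 K/W
R_total = 0.1912 K/W
Q = ΔT / R_total = 144 / 0.1912

Q ≈ 753 W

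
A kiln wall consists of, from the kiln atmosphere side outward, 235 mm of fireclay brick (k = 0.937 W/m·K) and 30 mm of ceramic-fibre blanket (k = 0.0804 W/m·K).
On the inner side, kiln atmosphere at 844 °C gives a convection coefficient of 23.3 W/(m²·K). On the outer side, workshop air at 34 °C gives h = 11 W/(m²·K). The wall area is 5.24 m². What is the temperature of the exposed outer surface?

Series thermal resistances:
R_inner film = 1/(h_i·A) = 1/(23.3×5.24) = 0.008191 K/W
R_fireclay brick = L/(kA) = 0.235/(0.937×5.24) = 0.04786 K/W
R_ceramic-fibre blanket = L/(kA) = 0.03/(0.0804×5.24) = 0.07121 K/W
R_outer film = 1/(h_o·A) = 1/(11×5.24) = 0.01735 K/W
R_total = 0.1446 K/W;  Q = ΔT/R_total = 810/0.1446 = 5601 W
T_interface = T_inner − Q·ΣR(inner→interface) = 844 − 5600×0.1273

T ≈ 131 °C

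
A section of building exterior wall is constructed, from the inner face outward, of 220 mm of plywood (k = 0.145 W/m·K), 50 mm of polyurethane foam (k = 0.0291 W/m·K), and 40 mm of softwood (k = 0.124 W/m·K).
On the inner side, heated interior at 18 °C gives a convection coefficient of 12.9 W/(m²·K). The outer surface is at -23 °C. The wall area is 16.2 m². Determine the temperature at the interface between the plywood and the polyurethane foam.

T ≈ 0.0151 °C

Treating each layer as a thermal resistance in series:
R_inner film = 1/(h_i·A) = 1/(12.9×16.2) = 0.004785 K/W
R_plywood = L/(kA) = 0.22/(0.145×16.2) = 0.09366 K/W
R_polyurethane foam = L/(kA) = 0.05/(0.0291×16.2) = 0.1061 K/W
R_softwood = L/(kA) = 0.04/(0.124×16.2) = 0.01991 K/W
R_total = 0.2244 K/W;  Q = ΔT/R_total = 41/0.2244 = 182.7 W
T_interface = T_inner − Q·ΣR(inner→interface) = 18 − 183×0.09844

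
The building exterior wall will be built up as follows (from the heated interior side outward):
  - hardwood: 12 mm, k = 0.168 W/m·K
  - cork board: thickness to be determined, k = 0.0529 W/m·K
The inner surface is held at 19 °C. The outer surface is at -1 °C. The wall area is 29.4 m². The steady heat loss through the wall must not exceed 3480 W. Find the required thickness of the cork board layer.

Thermal resistances in series:
R_hardwood = L/(kA) = 0.012/(0.168×29.4) = 0.00243 K/W
Sum of the known resistances R_other = 0.00243 K/W
Required total resistance R_tot = ΔT/Q_allow = 20/3480 = 0.005747 K/W
R_cork board = R_tot − R_other = 0.003318 K/W
L = R·k·A = 0.003318×0.0529×29.4

L ≈ 5.16 mm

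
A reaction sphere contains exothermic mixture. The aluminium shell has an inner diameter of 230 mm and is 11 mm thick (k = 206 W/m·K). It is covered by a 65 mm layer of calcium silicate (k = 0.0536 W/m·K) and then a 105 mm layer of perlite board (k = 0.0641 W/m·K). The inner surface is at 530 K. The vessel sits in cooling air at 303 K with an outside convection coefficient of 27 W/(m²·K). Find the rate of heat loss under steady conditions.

Q ≈ 35.8 W

Each spherical layer contributes R = (1/r_i − 1/r_o)/(4πk):
R_aluminium shell = (1/0.115 − 1/0.126)/(4π×206) = 2.933×10^-4 K/W
R_calcium silicate = (1/0.126 − 1/0.191)/(4π×0.0536) = 4.01 K/W
R_perlite board = (1/0.191 − 1/0.296)/(4π×0.0641) = 2.306 K/W
R_outer film = 1/(h·4πr_o²) = 1/(27×4π×0.296²) = 0.03364 K/W
R_total = 6.35 K/W
Q = ΔT/R_total = 227/6.35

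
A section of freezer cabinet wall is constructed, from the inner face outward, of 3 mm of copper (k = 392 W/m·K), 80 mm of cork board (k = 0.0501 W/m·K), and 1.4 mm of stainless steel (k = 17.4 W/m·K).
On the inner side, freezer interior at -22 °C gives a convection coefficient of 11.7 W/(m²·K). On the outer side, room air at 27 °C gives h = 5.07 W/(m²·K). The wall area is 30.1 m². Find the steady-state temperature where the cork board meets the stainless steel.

T ≈ 21.9 °C

Model the wall as resistances in series:
R_inner film = 1/(h_i·A) = 1/(11.7×30.1) = 0.00284 K/W
R_copper = L/(kA) = 0.003/(392×30.1) = 2.543×10^-7 K/W
R_cork board = L/(kA) = 0.08/(0.0501×30.1) = 0.05305 K/W
R_stainless steel = L/(kA) = 0.0014/(17.4×30.1) = 2.673×10^-6 K/W
R_outer film = 1/(h_o·A) = 1/(5.07×30.1) = 0.006553 K/W
R_total = 0.06245 K/W;  Q = ΔT/R_total = 49/0.06245 = 784.7 W
T_interface = T_inner + Q·ΣR(inner→interface) = -22 + 785×0.05589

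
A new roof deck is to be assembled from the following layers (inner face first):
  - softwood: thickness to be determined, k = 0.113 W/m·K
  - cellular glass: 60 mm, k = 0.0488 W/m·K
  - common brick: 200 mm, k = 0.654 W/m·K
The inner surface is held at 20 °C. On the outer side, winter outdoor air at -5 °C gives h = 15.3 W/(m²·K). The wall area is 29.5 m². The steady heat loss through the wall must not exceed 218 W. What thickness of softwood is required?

L ≈ 201 mm

Model the wall as resistances in series:
R_cellular glass = L/(kA) = 0.06/(0.0488×29.5) = 0.04168 K/W
R_common brick = L/(kA) = 0.2/(0.654×29.5) = 0.01037 K/W
R_outer film = 1/(h_o·A) = 1/(15.3×29.5) = 0.002216 K/W
Sum of the known resistances R_other = 0.05426 K/W
Required total resistance R_tot = ΔT/Q_allow = 25/218 = 0.1147 K/W
R_softwood = R_tot − R_other = 0.06042 K/W
L = R·k·A = 0.06042×0.113×29.5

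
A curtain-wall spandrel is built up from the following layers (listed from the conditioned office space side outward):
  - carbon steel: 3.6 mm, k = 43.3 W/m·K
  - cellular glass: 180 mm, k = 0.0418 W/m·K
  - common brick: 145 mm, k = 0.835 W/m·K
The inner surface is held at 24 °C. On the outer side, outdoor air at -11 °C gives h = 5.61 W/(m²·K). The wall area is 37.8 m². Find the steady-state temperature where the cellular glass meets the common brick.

T ≈ -8.36 °C

Model the wall as resistances in series:
R_carbon steel = L/(kA) = 0.0036/(43.3×37.8) = 2.199×10^-6 K/W
R_cellular glass = L/(kA) = 0.18/(0.0418×37.8) = 0.1139 K/W
R_common brick = L/(kA) = 0.145/(0.835×37.8) = 0.004594 K/W
R_outer film = 1/(h_o·A) = 1/(5.61×37.8) = 0.004716 K/W
R_total = 0.1232 K/W;  Q = ΔT/R_total = 35/0.1232 = 284 W
T_interface = T_inner − Q·ΣR(inner→interface) = 24 − 284×0.1139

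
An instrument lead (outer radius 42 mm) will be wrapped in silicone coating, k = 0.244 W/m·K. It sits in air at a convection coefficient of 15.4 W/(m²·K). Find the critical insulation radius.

For a cylinder r_cr = k/h = 0.244/15.4
r_cr = 15.8 mm; since the bare radius (42 mm) is above r_cr, any added insulation will reduce heat loss.

r_cr ≈ 15.8 mm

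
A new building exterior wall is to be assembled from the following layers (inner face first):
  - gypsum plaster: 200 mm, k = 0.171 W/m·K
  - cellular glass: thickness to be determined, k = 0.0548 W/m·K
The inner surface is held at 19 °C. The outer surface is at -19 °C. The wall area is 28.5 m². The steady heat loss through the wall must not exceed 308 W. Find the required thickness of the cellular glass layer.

L ≈ 129 mm

Treating each layer as a thermal resistance in series:
R_gypsum plaster = L/(kA) = 0.2/(0.171×28.5) = 0.04104 K/W
Sum of the known resistances R_other = 0.04104 K/W
Required total resistance R_tot = ΔT/Q_allow = 38/308 = 0.1234 K/W
R_cellular glass = R_tot − R_other = 0.08234 K/W
L = R·k·A = 0.08234×0.0548×28.5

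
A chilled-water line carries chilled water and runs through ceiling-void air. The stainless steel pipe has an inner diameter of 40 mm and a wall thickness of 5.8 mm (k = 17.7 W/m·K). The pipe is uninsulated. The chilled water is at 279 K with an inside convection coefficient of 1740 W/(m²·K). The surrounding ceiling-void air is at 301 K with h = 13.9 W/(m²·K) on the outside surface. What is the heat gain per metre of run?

q′ ≈ 48.8 W/m

For a radial system each layer contributes R = ln(r_out/r_in)/(2πkL); films add R = 1/(hA).
R_inner film = 1/(h_i·2πr₁L) = 1/(1740×2π×0.02×1) = 0.004573 K/W
R_stainless steel pipe wall = ln(25.8/20)/(2π×17.7×1) = 0.00229 K/W
R_outer film = 1/(h_o·2πr_oL) = 1/(13.9×2π×0.0258×1) = 0.4438 K/W
R_total = 0.4507 K/W
Q = ΔT/R_total = 22/0.4507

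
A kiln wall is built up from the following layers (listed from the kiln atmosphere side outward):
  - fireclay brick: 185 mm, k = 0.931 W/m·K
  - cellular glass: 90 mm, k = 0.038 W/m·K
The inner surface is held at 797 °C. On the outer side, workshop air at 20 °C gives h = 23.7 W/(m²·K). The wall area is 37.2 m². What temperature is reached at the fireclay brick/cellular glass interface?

T ≈ 738 °C

Thermal resistances in series:
R_fireclay brick = L/(kA) = 0.185/(0.931×37.2) = 0.005342 K/W
R_cellular glass = L/(kA) = 0.09/(0.038×37.2) = 0.06367 K/W
R_outer film = 1/(h_o·A) = 1/(23.7×37.2) = 0.001134 K/W
R_total = 0.07014 K/W;  Q = ΔT/R_total = 777/0.07014 = 11080 W
T_interface = T_inner − Q·ΣR(inner→interface) = 797 − 11100×0.005342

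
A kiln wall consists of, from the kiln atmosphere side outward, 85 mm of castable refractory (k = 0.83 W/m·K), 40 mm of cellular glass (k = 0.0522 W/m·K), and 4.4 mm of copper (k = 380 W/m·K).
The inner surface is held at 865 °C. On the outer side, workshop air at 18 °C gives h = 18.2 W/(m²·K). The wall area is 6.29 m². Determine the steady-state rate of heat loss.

Model the wall as resistances in series:
R_castable refractory = L/(kA) = 0.085/(0.83×6.29) = 0.01628 K/W
R_cellular glass = L/(kA) = 0.04/(0.0522×6.29) = 0.1218 K/W
R_copper = L/(kA) = 0.0044/(380×6.29) = 1.841×10^-6 K/W
R_outer film = 1/(h_o·A) = 1/(18.2×6.29) = 0.008735 K/W
R_total = 0.1468 K/W
Q = ΔT / R_total = 847 / 0.1468

Q ≈ 5770 W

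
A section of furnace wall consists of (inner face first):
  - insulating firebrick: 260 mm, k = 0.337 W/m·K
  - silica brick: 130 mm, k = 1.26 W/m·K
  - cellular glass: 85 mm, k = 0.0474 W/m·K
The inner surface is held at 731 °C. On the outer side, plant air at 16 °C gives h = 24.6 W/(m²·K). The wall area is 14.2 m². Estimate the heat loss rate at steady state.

Q ≈ 3750 W

Using the resistance-network approach (series):
R_insulating firebrick = L/(kA) = 0.26/(0.337×14.2) = 0.05433 K/W
R_silica brick = L/(kA) = 0.13/(1.26×14.2) = 0.007266 K/W
R_cellular glass = L/(kA) = 0.085/(0.0474×14.2) = 0.1263 K/W
R_outer film = 1/(h_o·A) = 1/(24.6×14.2) = 0.002863 K/W
R_total = 0.1907 K/W
Q = ΔT / R_total = 715 / 0.1907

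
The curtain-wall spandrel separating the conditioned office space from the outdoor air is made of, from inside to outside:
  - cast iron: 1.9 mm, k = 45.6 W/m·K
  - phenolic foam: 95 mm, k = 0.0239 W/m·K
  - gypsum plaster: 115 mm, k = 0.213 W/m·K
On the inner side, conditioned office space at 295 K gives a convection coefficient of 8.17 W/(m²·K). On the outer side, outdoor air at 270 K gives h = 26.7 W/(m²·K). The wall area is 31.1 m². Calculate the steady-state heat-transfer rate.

Q ≈ 166 W

Treating each layer as a thermal resistance in series:
R_inner film = 1/(h_i·A) = 1/(8.17×31.1) = 0.003936 K/W
R_cast iron = L/(kA) = 0.0019/(45.6×31.1) = 1.34×10^-6 K/W
R_phenolic foam = L/(kA) = 0.095/(0.0239×31.1) = 0.1278 K/W
R_gypsum plaster = L/(kA) = 0.115/(0.213×31.1) = 0.01736 K/W
R_outer film = 1/(h_o·A) = 1/(26.7×31.1) = 0.001204 K/W
R_total = 0.1503 K/W
Q = ΔT / R_total = 25 / 0.1503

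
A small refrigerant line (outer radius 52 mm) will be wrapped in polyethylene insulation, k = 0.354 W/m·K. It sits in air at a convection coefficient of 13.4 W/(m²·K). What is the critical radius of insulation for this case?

For a cylinder r_cr = k/h = 0.354/13.4
r_cr = 26.4 mm; since the bare radius (52 mm) is above r_cr, any added insulation will reduce heat loss.

r_cr ≈ 26.4 mm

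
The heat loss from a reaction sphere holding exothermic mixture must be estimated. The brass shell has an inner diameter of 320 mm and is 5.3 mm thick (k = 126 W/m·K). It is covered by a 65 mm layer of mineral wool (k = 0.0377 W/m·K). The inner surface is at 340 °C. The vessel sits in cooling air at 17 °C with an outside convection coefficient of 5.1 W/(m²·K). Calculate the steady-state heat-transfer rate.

Q ≈ 82.9 W

Radial (spherical) resistances in series:
R_brass shell = (1/0.16 − 1/0.1653)/(4π×126) = 1.266×10^-4 K/W
R_mineral wool = (1/0.1653 − 1/0.2303)/(4π×0.0377) = 3.604 K/W
R_outer film = 1/(h·4πr_o²) = 1/(5.1×4π×0.2303²) = 0.2942 K/W
R_total = 3.898 K/W
Q = ΔT/R_total = 323/3.898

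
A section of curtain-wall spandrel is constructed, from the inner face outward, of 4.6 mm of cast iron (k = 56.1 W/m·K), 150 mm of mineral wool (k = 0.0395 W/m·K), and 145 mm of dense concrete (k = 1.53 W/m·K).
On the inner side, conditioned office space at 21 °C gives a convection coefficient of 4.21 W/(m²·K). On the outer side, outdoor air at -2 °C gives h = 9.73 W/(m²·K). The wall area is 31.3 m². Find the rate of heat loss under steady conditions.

Thermal resistances in series:
R_inner film = 1/(h_i·A) = 1/(4.21×31.3) = 0.007589 K/W
R_cast iron = L/(kA) = 0.0046/(56.1×31.3) = 2.62×10^-6 K/W
R_mineral wool = L/(kA) = 0.15/(0.0395×31.3) = 0.1213 K/W
R_dense concrete = L/(kA) = 0.145/(1.53×31.3) = 0.003028 K/W
R_outer film = 1/(h_o·A) = 1/(9.73×31.3) = 0.003284 K/W
R_total = 0.1352 K/W
Q = ΔT / R_total = 23 / 0.1352

Q ≈ 170 W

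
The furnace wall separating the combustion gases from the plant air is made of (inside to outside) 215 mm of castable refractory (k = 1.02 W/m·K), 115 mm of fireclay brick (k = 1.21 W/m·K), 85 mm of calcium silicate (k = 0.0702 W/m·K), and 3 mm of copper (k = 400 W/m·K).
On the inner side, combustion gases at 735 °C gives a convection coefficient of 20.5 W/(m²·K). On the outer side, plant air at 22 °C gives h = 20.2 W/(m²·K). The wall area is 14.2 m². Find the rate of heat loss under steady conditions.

Q ≈ 6270 W

Treating each layer as a thermal resistance in series:
R_inner film = 1/(h_i·A) = 1/(20.5×14.2) = 0.003435 K/W
R_castable refractory = L/(kA) = 0.215/(1.02×14.2) = 0.01484 K/W
R_fireclay brick = L/(kA) = 0.115/(1.21×14.2) = 0.006693 K/W
R_calcium silicate = L/(kA) = 0.085/(0.0702×14.2) = 0.08527 K/W
R_copper = L/(kA) = 0.003/(400×14.2) = 5.282×10^-7 K/W
R_outer film = 1/(h_o·A) = 1/(20.2×14.2) = 0.003486 K/W
R_total = 0.1137 K/W
Q = ΔT / R_total = 713 / 0.1137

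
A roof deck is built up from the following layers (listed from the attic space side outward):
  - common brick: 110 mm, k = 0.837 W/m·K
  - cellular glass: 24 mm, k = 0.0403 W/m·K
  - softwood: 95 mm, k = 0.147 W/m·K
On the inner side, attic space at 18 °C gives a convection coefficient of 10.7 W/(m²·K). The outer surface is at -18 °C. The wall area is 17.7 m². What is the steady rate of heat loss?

Thermal resistances in series:
R_inner film = 1/(h_i·A) = 1/(10.7×17.7) = 0.00528 K/W
R_common brick = L/(kA) = 0.11/(0.837×17.7) = 0.007425 K/W
R_cellular glass = L/(kA) = 0.024/(0.0403×17.7) = 0.03365 K/W
R_softwood = L/(kA) = 0.095/(0.147×17.7) = 0.03651 K/W
R_total = 0.08286 K/W
Q = ΔT / R_total = 36 / 0.08286

Q ≈ 434 W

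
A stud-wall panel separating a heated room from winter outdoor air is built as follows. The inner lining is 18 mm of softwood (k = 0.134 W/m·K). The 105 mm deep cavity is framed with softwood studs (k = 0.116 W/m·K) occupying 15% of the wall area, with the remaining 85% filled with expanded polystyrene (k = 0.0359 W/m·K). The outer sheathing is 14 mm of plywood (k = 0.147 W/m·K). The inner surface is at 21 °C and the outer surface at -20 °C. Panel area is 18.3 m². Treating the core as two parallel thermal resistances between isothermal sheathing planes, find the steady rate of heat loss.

Q ≈ 310 W

Sheathing layers in series; stud and cavity paths in parallel between them.
R_inner = 0.018/(0.134×18.3) = 0.00734 K/W
R_stud  = 0.105/(0.116×0.15×18.3) = 0.3298 K/W
R_cav   = 0.105/(0.0359×0.85×18.3) = 0.188 K/W
1/R_core = 1/R_stud + 1/R_cav → R_core = 0.1197 K/W
R_outer = 0.014/(0.147×18.3) = 0.005204 K/W
R_total = 0.1323 K/W
Q = ΔT/R_total = 41/0.1323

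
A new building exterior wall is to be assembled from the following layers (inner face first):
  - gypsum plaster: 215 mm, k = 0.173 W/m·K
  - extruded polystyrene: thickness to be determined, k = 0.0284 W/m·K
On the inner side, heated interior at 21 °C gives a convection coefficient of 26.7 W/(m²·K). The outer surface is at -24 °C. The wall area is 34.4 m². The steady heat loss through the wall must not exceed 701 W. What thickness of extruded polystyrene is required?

Model the wall as resistances in series:
R_inner film = 1/(h_i·A) = 1/(26.7×34.4) = 0.001089 K/W
R_gypsum plaster = L/(kA) = 0.215/(0.173×34.4) = 0.03613 K/W
Sum of the known resistances R_other = 0.03722 K/W
Required total resistance R_tot = ΔT/Q_allow = 45/701 = 0.06419 K/W
R_extruded polystyrene = R_tot − R_other = 0.02698 K/W
L = R·k·A = 0.02698×0.0284×34.4

L ≈ 26.4 mm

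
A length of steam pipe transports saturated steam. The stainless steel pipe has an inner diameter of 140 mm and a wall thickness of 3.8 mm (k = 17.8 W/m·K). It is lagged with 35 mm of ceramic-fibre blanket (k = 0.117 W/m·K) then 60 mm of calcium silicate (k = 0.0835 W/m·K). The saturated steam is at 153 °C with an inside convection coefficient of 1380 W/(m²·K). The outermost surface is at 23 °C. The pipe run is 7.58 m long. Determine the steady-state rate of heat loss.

Cylindrical conduction, so R = ln(r₂/r₁)/(2πkL) per layer, in series:
R_inner film = 1/(h_i·2πr₁L) = 1/(1380×2π×0.07×7.58) = 2.174×10^-4 K/W
R_stainless steel pipe wall = ln(73.8/70)/(2π×17.8×7.58) = 6.236×10^-5 K/W
R_ceramic-fibre blanket = ln(108.8/73.8)/(2π×0.117×7.58) = 0.06966 K/W
R_calcium silicate = ln(168.8/108.8)/(2π×0.0835×7.58) = 0.1104 K/W
R_total = 0.1804 K/W
Q = ΔT/R_total = 130/0.1804

Q ≈ 721 W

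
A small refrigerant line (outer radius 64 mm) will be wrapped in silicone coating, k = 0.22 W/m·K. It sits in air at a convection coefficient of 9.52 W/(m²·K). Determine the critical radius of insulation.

r_cr ≈ 23.1 mm

For a cylinder r_cr = k/h = 0.22/9.52
r_cr = 23.1 mm; since the bare radius (64 mm) is above r_cr, any added insulation will reduce heat loss.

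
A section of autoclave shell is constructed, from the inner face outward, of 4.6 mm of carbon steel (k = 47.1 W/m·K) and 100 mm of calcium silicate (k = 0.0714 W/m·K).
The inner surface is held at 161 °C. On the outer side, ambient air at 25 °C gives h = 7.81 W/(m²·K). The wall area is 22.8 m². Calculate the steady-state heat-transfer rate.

Q ≈ 2030 W

Model the wall as resistances in series:
R_carbon steel = L/(kA) = 0.0046/(47.1×22.8) = 4.284×10^-6 K/W
R_calcium silicate = L/(kA) = 0.1/(0.0714×22.8) = 0.06143 K/W
R_outer film = 1/(h_o·A) = 1/(7.81×22.8) = 0.005616 K/W
R_total = 0.06705 K/W
Q = ΔT / R_total = 136 / 0.06705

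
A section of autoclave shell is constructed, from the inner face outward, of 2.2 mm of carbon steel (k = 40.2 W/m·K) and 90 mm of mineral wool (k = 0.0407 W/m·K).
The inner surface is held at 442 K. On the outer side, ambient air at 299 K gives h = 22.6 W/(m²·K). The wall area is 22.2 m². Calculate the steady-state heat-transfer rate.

Q ≈ 1410 W

Treating each layer as a thermal resistance in series:
R_carbon steel = L/(kA) = 0.0022/(40.2×22.2) = 2.465×10^-6 K/W
R_mineral wool = L/(kA) = 0.09/(0.0407×22.2) = 0.09961 K/W
R_outer film = 1/(h_o·A) = 1/(22.6×22.2) = 0.001993 K/W
R_total = 0.1016 K/W
Q = ΔT / R_total = 143 / 0.1016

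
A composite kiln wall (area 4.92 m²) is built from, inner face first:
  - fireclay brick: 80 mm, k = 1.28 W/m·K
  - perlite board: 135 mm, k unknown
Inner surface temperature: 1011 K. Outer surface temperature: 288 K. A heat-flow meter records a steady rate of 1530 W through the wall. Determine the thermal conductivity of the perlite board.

k ≈ 0.0597 W/(m·K)

Thermal resistances in series:
R_fireclay brick = L/(kA) = 0.08/(1.28×4.92) = 0.0127 K/W
Sum of known resistances R_other = 0.0127 K/W
Total R = ΔT/Q = 723/1530 = 0.4725 K/W
R_perlite board = R_total − R_other = 0.4598 K/W
k = L/(R·A) = 0.135/(0.4598×4.92)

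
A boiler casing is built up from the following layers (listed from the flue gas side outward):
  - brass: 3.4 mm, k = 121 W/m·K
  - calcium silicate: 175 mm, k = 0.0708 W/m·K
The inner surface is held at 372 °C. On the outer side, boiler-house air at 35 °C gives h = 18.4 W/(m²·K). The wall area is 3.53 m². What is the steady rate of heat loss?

Treating each layer as a thermal resistance in series:
R_brass = L/(kA) = 0.0034/(121×3.53) = 7.96×10^-6 K/W
R_calcium silicate = L/(kA) = 0.175/(0.0708×3.53) = 0.7002 K/W
R_outer film = 1/(h_o·A) = 1/(18.4×3.53) = 0.0154 K/W
R_total = 0.7156 K/W
Q = ΔT / R_total = 337 / 0.7156

Q ≈ 471 W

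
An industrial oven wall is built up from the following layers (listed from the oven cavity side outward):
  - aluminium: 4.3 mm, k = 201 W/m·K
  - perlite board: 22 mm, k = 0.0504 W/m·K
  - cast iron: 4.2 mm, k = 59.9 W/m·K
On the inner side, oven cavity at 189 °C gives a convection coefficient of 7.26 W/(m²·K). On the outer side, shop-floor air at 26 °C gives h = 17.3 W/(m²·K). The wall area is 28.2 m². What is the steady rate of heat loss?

Q ≈ 7270 W

Treating each layer as a thermal resistance in series:
R_inner film = 1/(h_i·A) = 1/(7.26×28.2) = 0.004884 K/W
R_aluminium = L/(kA) = 0.0043/(201×28.2) = 7.586×10^-7 K/W
R_perlite board = L/(kA) = 0.022/(0.0504×28.2) = 0.01548 K/W
R_cast iron = L/(kA) = 0.0042/(59.9×28.2) = 2.486×10^-6 K/W
R_outer film = 1/(h_o·A) = 1/(17.3×28.2) = 0.00205 K/W
R_total = 0.02242 K/W
Q = ΔT / R_total = 163 / 0.02242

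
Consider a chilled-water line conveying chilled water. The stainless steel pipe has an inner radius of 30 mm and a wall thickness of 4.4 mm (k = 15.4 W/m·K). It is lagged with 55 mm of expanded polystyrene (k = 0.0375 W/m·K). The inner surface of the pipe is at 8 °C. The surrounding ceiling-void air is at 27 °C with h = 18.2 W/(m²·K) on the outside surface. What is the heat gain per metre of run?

q′ ≈ 4.58 W/m

Per-layer cylindrical resistances, series-summed:
R_stainless steel pipe wall = ln(34.4/30)/(2π×15.4×1) = 0.001414 K/W
R_expanded polystyrene = ln(89.4/34.4)/(2π×0.0375×1) = 4.053 K/W
R_outer film = 1/(h_o·2πr_oL) = 1/(18.2×2π×0.0894×1) = 0.09782 K/W
R_total = 4.153 K/W
Q = ΔT/R_total = 19/4.153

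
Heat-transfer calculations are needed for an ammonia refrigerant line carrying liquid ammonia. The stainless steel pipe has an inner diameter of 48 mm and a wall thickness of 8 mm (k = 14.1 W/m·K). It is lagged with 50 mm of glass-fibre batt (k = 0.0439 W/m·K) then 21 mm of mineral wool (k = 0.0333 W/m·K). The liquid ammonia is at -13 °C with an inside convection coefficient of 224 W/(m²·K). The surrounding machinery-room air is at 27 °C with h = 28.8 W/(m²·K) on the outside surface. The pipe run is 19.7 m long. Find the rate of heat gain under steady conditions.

Q ≈ 172 W

Radial resistances (cylindrical: R_cond = ln(r_o/r_i)/(2πkL), R_conv = 1/(h·2πrL)):
R_inner film = 1/(h_i·2πr₁L) = 1/(224×2π×0.024×19.7) = 0.001503 K/W
R_stainless steel pipe wall = ln(32/24)/(2π×14.1×19.7) = 1.648×10^-4 K/W
R_glass-fibre batt = ln(82/32)/(2π×0.0439×19.7) = 0.1732 K/W
R_mineral wool = ln(103/82)/(2π×0.0333×19.7) = 0.05532 K/W
R_outer film = 1/(h_o·2πr_oL) = 1/(28.8×2π×0.103×19.7) = 0.002723 K/W
R_total = 0.2329 K/W
Q = ΔT/R_total = 40/0.2329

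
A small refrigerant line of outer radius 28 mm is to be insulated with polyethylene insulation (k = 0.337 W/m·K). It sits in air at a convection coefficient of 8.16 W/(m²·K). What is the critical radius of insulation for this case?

For a cylinder r_cr = k/h = 0.337/8.16
r_cr = 41.3 mm; since the bare radius (28 mm) is below r_cr, adding a thin layer of insulation will *increase* heat loss.

r_cr ≈ 41.3 mm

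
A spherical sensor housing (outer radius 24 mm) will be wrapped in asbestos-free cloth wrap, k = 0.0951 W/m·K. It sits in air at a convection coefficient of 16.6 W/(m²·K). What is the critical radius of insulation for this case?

r_cr ≈ 11.5 mm

For a sphere r_cr = 2k/h = 2×0.0951/16.6
r_cr = 11.5 mm; since the bare radius (24 mm) is above r_cr, any added insulation will reduce heat loss.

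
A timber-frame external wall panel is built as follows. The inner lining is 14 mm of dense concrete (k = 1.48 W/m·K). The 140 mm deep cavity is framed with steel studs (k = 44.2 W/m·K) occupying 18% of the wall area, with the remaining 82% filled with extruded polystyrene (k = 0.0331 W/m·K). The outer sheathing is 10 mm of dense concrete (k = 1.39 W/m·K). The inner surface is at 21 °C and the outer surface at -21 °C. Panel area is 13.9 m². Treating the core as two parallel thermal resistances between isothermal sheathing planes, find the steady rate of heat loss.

Sheathing layers in series; stud and cavity paths in parallel between them.
R_inner = 0.014/(1.48×13.9) = 6.805×10^-4 K/W
R_stud  = 0.14/(44.2×0.18×13.9) = 0.001266 K/W
R_cav   = 0.14/(0.0331×0.82×13.9) = 0.3711 K/W
1/R_core = 1/R_stud + 1/R_cav → R_core = 0.001262 K/W
R_outer = 0.01/(1.39×13.9) = 5.176×10^-4 K/W
R_total = 0.00246 K/W
Q = ΔT/R_total = 42/0.00246

Q ≈ 17100 W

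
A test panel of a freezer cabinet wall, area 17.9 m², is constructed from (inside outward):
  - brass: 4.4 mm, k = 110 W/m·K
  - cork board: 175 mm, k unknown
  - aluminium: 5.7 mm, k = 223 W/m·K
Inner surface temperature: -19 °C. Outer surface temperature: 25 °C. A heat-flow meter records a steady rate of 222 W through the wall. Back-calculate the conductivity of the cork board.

k ≈ 0.0493 W/(m·K)

Thermal resistances in series:
R_brass = L/(kA) = 0.0044/(110×17.9) = 2.235×10^-6 K/W
R_aluminium = L/(kA) = 0.0057/(223×17.9) = 1.428×10^-6 K/W
Sum of known resistances R_other = 3.663×10^-6 K/W
Total R = ΔT/Q = 44/222 = 0.1982 K/W
R_cork board = R_total − R_other = 0.1982 K/W
k = L/(R·A) = 0.175/(0.1982×17.9)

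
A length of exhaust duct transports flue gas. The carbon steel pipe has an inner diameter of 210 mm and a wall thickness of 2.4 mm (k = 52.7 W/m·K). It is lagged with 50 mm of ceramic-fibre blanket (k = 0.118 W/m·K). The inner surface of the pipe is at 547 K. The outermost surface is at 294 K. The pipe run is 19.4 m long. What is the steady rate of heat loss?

Q ≈ 9520 W

Per-layer cylindrical resistances, series-summed:
R_carbon steel pipe wall = ln(107.4/105)/(2π×52.7×19.4) = 3.518×10^-6 K/W
R_ceramic-fibre blanket = ln(157.4/107.4)/(2π×0.118×19.4) = 0.02657 K/W
R_total = 0.02658 K/W
Q = ΔT/R_total = 253/0.02658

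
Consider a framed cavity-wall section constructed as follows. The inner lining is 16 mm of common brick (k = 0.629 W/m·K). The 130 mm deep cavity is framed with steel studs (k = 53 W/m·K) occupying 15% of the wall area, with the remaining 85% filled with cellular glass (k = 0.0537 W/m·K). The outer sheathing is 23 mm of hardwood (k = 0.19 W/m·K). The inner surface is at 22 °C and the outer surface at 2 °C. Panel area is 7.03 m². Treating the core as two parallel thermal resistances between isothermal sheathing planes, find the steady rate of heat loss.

Sheathing layers in series; stud and cavity paths in parallel between them.
R_inner = 0.016/(0.629×7.03) = 0.003618 K/W
R_stud  = 0.13/(53×0.15×7.03) = 0.002326 K/W
R_cav   = 0.13/(0.0537×0.85×7.03) = 0.4051 K/W
1/R_core = 1/R_stud + 1/R_cav → R_core = 0.002313 K/W
R_outer = 0.023/(0.19×7.03) = 0.01722 K/W
R_total = 0.02315 K/W
Q = ΔT/R_total = 20/0.02315

Q ≈ 864 W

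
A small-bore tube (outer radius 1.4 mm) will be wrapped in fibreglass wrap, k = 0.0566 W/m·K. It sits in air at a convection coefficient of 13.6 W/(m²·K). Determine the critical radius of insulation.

For a cylinder r_cr = k/h = 0.0566/13.6
r_cr = 4.16 mm; since the bare radius (1.4 mm) is below r_cr, adding a thin layer of insulation will *increase* heat loss.

r_cr ≈ 4.16 mm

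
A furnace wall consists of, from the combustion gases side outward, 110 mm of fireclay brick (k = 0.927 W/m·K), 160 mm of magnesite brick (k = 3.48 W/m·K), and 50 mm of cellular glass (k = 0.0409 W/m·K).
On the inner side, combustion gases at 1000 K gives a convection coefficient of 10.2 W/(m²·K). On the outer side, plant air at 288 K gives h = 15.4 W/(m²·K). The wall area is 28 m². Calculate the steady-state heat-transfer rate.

Using the resistance-network approach (series):
R_inner film = 1/(h_i·A) = 1/(10.2×28) = 0.003501 K/W
R_fireclay brick = L/(kA) = 0.11/(0.927×28) = 0.004238 K/W
R_magnesite brick = L/(kA) = 0.16/(3.48×28) = 0.001642 K/W
R_cellular glass = L/(kA) = 0.05/(0.0409×28) = 0.04366 K/W
R_outer film = 1/(h_o·A) = 1/(15.4×28) = 0.002319 K/W
R_total = 0.05536 K/W
Q = ΔT / R_total = 712 / 0.05536

Q ≈ 12900 W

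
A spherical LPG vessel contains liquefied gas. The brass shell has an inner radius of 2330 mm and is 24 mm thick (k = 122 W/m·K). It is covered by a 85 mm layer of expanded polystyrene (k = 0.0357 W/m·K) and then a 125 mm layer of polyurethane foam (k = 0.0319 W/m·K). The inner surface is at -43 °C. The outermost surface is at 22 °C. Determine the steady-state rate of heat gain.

Radial (spherical) resistances in series:
R_brass shell = (1/2.33 − 1/2.354)/(4π×122) = 2.854×10^-6 K/W
R_expanded polystyrene = (1/2.354 − 1/2.439)/(4π×0.0357) = 0.033 K/W
R_polyurethane foam = (1/2.439 − 1/2.564)/(4π×0.0319) = 0.04986 K/W
R_total = 0.08287 K/W
Q = ΔT/R_total = 65/0.08287

Q ≈ 784 W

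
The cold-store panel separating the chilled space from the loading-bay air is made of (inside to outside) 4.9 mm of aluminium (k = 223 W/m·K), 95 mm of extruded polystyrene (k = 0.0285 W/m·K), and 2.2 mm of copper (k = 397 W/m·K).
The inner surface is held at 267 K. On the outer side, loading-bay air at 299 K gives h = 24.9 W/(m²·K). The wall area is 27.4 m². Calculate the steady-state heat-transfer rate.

Thermal resistances in series:
R_aluminium = L/(kA) = 0.0049/(223×27.4) = 8.019×10^-7 K/W
R_extruded polystyrene = L/(kA) = 0.095/(0.0285×27.4) = 0.1217 K/W
R_copper = L/(kA) = 0.0022/(397×27.4) = 2.022×10^-7 K/W
R_outer film = 1/(h_o·A) = 1/(24.9×27.4) = 0.001466 K/W
R_total = 0.1231 K/W
Q = ΔT / R_total = 32 / 0.1231

Q ≈ 260 W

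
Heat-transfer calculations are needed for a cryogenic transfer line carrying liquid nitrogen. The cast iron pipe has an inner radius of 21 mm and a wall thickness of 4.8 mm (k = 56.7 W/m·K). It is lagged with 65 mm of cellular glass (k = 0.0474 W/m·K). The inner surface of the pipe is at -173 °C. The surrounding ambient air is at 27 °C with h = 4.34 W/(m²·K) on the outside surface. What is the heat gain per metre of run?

Treating each annulus and film as a series resistance:
R_cast iron pipe wall = ln(25.8/21)/(2π×56.7×1) = 5.778×10^-4 K/W
R_cellular glass = ln(90.8/25.8)/(2π×0.0474×1) = 4.225 K/W
R_outer film = 1/(h_o·2πr_oL) = 1/(4.34×2π×0.0908×1) = 0.4039 K/W
R_total = 4.629 K/W
Q = ΔT/R_total = 200/4.629

q′ ≈ 43.2 W/m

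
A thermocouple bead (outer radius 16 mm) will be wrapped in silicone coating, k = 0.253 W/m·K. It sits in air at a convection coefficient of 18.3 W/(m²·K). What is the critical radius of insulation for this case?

For a sphere r_cr = 2k/h = 2×0.253/18.3
r_cr = 27.7 mm; since the bare radius (16 mm) is below r_cr, adding a thin layer of insulation will *increase* heat loss.

r_cr ≈ 27.7 mm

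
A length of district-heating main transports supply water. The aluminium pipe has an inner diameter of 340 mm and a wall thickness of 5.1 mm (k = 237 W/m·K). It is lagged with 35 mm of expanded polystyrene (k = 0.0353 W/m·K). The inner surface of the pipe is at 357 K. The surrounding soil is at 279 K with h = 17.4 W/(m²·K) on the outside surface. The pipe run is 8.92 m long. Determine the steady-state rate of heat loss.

For a radial system each layer contributes R = ln(r_out/r_in)/(2πkL); films add R = 1/(hA).
R_aluminium pipe wall = ln(175.1/170)/(2π×237×8.92) = 2.225×10^-6 K/W
R_expanded polystyrene = ln(210.1/175.1)/(2π×0.0353×8.92) = 0.09211 K/W
R_outer film = 1/(h_o·2πr_oL) = 1/(17.4×2π×0.2101×8.92) = 0.004881 K/W
R_total = 0.09699 K/W
Q = ΔT/R_total = 78/0.09699

Q ≈ 804 W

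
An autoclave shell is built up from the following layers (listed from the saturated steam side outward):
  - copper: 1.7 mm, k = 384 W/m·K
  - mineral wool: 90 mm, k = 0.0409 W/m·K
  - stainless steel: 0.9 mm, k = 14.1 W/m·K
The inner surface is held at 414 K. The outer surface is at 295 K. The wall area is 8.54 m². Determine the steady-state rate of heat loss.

Using the resistance-network approach (series):
R_copper = L/(kA) = 0.0017/(384×8.54) = 5.184×10^-7 K/W
R_mineral wool = L/(kA) = 0.09/(0.0409×8.54) = 0.2577 K/W
R_stainless steel = L/(kA) = 0.0009/(14.1×8.54) = 7.474×10^-6 K/W
R_total = 0.2577 K/W
Q = ΔT / R_total = 119 / 0.2577

Q ≈ 462 W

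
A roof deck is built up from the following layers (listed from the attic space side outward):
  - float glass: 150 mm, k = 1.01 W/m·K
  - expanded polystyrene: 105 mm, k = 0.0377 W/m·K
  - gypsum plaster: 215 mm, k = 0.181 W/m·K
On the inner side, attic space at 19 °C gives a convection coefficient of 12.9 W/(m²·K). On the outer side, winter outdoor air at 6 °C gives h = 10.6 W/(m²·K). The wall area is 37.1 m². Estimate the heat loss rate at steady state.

Using the resistance-network approach (series):
R_inner film = 1/(h_i·A) = 1/(12.9×37.1) = 0.002089 K/W
R_float glass = L/(kA) = 0.15/(1.01×37.1) = 0.004003 K/W
R_expanded polystyrene = L/(kA) = 0.105/(0.0377×37.1) = 0.07507 K/W
R_gypsum plaster = L/(kA) = 0.215/(0.181×37.1) = 0.03202 K/W
R_outer film = 1/(h_o·A) = 1/(10.6×37.1) = 0.002543 K/W
R_total = 0.1157 K/W
Q = ΔT / R_total = 13 / 0.1157

Q ≈ 112 W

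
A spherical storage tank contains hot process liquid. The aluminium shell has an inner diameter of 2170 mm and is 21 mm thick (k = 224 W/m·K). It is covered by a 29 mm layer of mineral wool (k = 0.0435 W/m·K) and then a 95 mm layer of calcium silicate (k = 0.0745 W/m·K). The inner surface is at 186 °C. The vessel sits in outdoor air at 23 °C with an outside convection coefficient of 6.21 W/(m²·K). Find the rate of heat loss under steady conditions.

For a spherical shell R = (1/r₁ − 1/r₂)/(4πk); film R = 1/(h·4πr²). In series:
R_aluminium shell = (1/1.085 − 1/1.106)/(4π×224) = 6.217×10^-6 K/W
R_mineral wool = (1/1.106 − 1/1.135)/(4π×0.0435) = 0.04226 K/W
R_calcium silicate = (1/1.135 − 1/1.23)/(4π×0.0745) = 0.07269 K/W
R_outer film = 1/(h·4πr_o²) = 1/(6.21×4π×1.23²) = 0.00847 K/W
R_total = 0.1234 K/W
Q = ΔT/R_total = 163/0.1234

Q ≈ 1320 W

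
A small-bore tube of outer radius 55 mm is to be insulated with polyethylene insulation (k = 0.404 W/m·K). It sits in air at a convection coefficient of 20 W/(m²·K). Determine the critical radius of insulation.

For a cylinder r_cr = k/h = 0.404/20
r_cr = 20.2 mm; since the bare radius (55 mm) is above r_cr, any added insulation will reduce heat loss.

r_cr ≈ 20.2 mm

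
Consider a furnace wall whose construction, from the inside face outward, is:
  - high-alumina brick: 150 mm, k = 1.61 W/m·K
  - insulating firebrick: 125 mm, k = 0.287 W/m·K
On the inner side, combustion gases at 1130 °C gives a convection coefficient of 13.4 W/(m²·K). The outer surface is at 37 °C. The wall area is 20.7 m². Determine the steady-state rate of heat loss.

Thermal resistances in series:
R_inner film = 1/(h_i·A) = 1/(13.4×20.7) = 0.003605 K/W
R_high-alumina brick = L/(kA) = 0.15/(1.61×20.7) = 0.004501 K/W
R_insulating firebrick = L/(kA) = 0.125/(0.287×20.7) = 0.02104 K/W
R_total = 0.02915 K/W
Q = ΔT / R_total = 1093 / 0.02915

Q ≈ 37500 W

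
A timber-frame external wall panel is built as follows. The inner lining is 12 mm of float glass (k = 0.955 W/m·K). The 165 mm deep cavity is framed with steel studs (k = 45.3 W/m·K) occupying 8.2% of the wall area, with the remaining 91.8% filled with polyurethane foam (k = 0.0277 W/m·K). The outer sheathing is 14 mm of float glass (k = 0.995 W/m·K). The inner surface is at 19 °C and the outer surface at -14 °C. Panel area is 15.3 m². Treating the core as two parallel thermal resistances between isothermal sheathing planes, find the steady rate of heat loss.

Q ≈ 7140 W

Sheathing layers in series; stud and cavity paths in parallel between them.
R_inner = 0.012/(0.955×15.3) = 8.213×10^-4 K/W
R_stud  = 0.165/(45.3×0.082×15.3) = 0.002903 K/W
R_cav   = 0.165/(0.0277×0.918×15.3) = 0.4241 K/W
1/R_core = 1/R_stud + 1/R_cav → R_core = 0.002883 K/W
R_outer = 0.014/(0.995×15.3) = 9.196×10^-4 K/W
R_total = 0.004624 K/W
Q = ΔT/R_total = 33/0.004624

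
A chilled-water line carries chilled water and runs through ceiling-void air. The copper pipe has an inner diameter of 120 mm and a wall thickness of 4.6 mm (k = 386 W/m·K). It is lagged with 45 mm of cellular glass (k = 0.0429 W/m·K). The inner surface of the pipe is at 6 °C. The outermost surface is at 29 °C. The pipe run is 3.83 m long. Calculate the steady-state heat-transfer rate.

Q ≈ 44.9 W

Treating each annulus and film as a series resistance:
R_copper pipe wall = ln(64.6/60)/(2π×386×3.83) = 7.952×10^-6 K/W
R_cellular glass = ln(109.6/64.6)/(2π×0.0429×3.83) = 0.512 K/W
R_total = 0.5121 K/W
Q = ΔT/R_total = 23/0.5121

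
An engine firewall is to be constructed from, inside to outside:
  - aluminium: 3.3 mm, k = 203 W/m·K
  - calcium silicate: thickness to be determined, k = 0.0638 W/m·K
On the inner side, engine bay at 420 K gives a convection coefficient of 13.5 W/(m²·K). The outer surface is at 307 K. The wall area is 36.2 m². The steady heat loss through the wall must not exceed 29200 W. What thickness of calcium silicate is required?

L ≈ 4.21 mm

Treating each layer as a thermal resistance in series:
R_inner film = 1/(h_i·A) = 1/(13.5×36.2) = 0.002046 K/W
R_aluminium = L/(kA) = 0.0033/(203×36.2) = 4.491×10^-7 K/W
Sum of the known resistances R_other = 0.002047 K/W
Required total resistance R_tot = ΔT/Q_allow = 113/29200 = 0.00387 K/W
R_calcium silicate = R_tot − R_other = 0.001823 K/W
L = R·k·A = 0.001823×0.0638×36.2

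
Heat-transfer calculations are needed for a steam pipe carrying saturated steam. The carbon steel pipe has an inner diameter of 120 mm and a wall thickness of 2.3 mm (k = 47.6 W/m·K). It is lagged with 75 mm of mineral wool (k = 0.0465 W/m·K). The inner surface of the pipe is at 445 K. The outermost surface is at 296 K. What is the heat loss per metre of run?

For a radial system each layer contributes R = ln(r_out/r_in)/(2πkL); films add R = 1/(hA).
R_carbon steel pipe wall = ln(62.3/60)/(2π×47.6×1) = 1.258×10^-4 K/W
R_mineral wool = ln(137.3/62.3)/(2π×0.0465×1) = 2.705 K/W
R_total = 2.705 K/W
Q = ΔT/R_total = 149/2.705

q′ ≈ 55.1 W/m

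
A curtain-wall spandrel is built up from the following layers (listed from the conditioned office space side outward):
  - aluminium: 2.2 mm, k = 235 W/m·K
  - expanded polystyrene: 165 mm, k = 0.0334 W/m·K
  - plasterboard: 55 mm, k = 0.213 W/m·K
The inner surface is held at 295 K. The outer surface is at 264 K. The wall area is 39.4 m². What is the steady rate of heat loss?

Thermal resistances in series:
R_aluminium = L/(kA) = 0.0022/(235×39.4) = 2.376×10^-7 K/W
R_expanded polystyrene = L/(kA) = 0.165/(0.0334×39.4) = 0.1254 K/W
R_plasterboard = L/(kA) = 0.055/(0.213×39.4) = 0.006554 K/W
R_total = 0.1319 K/W
Q = ΔT / R_total = 31 / 0.1319

Q ≈ 235 W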